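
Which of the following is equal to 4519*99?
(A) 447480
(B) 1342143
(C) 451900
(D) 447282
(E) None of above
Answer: E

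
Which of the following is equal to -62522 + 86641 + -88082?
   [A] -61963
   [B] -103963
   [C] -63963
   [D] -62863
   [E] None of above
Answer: C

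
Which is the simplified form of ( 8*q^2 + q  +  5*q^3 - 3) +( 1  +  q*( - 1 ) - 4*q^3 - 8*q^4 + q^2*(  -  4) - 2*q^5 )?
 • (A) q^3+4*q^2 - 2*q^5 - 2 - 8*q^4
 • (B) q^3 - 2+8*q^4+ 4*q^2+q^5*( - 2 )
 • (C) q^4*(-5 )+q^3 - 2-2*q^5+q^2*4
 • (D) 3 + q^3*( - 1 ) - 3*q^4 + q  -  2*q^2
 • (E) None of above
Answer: A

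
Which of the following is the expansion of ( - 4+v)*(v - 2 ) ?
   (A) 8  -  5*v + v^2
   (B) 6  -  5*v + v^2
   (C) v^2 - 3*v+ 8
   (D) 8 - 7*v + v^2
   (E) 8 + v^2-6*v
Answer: E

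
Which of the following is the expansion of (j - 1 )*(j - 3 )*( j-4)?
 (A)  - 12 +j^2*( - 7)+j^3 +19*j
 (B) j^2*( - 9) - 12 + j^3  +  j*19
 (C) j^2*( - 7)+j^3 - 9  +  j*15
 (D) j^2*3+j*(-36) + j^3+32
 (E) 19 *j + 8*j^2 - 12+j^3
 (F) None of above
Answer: F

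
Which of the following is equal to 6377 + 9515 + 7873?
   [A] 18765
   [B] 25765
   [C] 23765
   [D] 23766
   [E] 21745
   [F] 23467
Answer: C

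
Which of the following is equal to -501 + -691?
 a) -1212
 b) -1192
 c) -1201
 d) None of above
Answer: b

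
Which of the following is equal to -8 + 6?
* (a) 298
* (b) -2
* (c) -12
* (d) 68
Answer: b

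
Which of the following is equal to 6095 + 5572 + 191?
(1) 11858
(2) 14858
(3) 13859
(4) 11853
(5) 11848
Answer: 1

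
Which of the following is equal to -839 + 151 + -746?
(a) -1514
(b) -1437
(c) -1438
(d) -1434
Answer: d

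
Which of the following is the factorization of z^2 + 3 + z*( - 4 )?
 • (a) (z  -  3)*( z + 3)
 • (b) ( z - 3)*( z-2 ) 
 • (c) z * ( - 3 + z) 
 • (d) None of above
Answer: d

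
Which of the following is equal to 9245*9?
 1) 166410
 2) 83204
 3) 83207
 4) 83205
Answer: 4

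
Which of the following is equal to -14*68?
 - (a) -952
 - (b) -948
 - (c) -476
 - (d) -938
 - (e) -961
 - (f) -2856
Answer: a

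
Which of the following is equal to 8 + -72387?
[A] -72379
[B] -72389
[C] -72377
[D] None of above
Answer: A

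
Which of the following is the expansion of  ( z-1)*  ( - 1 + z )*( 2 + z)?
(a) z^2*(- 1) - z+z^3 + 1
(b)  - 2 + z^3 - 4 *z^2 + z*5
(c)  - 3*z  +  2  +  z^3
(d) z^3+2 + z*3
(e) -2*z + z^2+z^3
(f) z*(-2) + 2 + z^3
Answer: c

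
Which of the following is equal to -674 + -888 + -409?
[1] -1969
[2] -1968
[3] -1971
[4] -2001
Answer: 3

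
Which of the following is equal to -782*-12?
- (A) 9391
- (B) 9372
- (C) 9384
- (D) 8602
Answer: C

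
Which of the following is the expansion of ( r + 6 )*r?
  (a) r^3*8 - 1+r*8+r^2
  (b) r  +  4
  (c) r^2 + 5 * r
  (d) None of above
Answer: d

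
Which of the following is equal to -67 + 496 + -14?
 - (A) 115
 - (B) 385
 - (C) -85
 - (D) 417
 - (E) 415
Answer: E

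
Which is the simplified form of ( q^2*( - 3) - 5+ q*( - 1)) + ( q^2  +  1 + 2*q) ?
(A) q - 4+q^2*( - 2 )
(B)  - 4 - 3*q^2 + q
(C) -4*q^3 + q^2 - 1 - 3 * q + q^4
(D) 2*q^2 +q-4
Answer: A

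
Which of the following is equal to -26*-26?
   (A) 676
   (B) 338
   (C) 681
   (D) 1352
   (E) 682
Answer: A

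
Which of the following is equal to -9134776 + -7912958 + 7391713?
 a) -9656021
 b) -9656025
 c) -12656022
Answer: a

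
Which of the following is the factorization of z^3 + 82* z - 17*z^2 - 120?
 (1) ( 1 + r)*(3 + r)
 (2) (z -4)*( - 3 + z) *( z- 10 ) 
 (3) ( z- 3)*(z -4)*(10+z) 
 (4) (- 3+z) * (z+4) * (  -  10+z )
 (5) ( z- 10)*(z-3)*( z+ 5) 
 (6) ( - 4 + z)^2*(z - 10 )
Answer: 2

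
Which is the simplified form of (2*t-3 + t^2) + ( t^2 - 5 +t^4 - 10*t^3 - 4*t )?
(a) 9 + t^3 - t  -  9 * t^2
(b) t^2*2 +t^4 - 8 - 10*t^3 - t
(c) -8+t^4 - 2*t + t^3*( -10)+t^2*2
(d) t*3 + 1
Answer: c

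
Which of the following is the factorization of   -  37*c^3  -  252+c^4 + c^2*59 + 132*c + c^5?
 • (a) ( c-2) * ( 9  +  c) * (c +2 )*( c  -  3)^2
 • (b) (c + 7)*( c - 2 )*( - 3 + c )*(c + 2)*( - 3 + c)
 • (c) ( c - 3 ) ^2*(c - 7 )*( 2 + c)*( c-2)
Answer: b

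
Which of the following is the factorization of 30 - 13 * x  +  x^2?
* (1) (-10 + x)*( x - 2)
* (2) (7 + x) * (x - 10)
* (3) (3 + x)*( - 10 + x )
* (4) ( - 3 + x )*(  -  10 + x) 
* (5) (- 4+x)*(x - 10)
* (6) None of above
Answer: 4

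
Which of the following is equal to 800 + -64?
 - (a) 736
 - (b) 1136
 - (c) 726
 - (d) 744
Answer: a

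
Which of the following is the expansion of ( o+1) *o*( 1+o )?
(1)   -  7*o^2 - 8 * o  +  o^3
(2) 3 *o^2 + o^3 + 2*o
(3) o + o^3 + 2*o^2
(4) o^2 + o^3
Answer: 3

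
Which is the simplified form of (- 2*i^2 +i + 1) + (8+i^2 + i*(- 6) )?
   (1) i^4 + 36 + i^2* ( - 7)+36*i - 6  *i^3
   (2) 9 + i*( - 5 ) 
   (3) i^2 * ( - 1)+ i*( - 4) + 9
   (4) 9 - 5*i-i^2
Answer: 4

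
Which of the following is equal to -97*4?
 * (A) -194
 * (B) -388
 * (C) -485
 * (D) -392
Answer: B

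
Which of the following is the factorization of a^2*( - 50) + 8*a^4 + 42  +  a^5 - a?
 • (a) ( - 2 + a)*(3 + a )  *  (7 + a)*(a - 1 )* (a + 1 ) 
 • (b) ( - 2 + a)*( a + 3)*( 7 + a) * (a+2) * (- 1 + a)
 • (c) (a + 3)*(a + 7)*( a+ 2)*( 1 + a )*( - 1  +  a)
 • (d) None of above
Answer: a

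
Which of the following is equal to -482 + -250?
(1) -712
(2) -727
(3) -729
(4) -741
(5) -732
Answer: 5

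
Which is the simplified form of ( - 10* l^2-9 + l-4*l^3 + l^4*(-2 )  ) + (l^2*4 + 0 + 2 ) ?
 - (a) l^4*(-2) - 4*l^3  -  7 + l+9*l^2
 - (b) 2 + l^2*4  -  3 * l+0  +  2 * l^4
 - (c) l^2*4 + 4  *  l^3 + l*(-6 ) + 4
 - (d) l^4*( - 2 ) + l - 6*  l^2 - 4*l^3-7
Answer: d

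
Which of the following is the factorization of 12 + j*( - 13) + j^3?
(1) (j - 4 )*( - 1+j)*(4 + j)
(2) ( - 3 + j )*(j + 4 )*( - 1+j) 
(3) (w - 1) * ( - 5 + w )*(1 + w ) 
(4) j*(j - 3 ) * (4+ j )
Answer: 2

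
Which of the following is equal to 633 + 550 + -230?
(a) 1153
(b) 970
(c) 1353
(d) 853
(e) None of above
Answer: e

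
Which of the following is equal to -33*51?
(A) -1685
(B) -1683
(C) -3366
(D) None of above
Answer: B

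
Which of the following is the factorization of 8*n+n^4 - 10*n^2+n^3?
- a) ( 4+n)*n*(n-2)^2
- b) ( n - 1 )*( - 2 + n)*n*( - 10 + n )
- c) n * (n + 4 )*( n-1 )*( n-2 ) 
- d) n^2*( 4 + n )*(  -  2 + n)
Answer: c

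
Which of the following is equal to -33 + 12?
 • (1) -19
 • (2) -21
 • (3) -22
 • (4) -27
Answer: 2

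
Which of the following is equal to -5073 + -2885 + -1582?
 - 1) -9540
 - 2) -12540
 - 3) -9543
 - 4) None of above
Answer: 1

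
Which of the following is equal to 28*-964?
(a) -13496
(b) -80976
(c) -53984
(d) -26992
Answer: d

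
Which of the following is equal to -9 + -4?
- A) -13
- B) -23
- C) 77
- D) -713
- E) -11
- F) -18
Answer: A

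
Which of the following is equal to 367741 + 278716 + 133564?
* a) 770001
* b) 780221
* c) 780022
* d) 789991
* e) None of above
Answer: e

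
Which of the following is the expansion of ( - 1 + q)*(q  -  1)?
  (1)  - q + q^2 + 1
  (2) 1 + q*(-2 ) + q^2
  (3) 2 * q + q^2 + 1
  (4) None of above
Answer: 2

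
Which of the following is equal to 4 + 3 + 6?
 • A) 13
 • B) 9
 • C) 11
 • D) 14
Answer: A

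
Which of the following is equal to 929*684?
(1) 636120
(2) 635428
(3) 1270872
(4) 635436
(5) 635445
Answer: 4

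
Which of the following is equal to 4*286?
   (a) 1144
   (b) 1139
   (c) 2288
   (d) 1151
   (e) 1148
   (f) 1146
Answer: a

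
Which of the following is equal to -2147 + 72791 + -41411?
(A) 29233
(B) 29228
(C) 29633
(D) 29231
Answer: A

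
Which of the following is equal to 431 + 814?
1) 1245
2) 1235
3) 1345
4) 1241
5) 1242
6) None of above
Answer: 1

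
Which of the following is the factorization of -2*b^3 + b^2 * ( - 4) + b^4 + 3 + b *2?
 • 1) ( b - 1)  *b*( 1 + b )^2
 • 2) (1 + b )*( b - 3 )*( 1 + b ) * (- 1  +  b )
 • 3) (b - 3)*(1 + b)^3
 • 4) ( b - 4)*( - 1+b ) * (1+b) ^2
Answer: 2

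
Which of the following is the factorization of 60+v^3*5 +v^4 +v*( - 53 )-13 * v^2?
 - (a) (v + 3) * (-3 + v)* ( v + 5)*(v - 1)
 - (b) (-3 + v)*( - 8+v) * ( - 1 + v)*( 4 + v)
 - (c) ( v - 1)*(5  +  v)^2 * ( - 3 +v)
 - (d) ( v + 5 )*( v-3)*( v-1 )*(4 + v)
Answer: d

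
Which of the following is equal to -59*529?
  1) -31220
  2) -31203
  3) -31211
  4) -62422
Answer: 3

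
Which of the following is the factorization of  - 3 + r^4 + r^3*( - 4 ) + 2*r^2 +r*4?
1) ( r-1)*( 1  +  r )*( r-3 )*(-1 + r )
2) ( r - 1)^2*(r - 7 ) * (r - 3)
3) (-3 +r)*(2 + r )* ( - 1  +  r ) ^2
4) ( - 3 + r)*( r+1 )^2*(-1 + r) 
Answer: 1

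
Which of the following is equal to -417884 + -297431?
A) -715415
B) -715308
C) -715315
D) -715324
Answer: C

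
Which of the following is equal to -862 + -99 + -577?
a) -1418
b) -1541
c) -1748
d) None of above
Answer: d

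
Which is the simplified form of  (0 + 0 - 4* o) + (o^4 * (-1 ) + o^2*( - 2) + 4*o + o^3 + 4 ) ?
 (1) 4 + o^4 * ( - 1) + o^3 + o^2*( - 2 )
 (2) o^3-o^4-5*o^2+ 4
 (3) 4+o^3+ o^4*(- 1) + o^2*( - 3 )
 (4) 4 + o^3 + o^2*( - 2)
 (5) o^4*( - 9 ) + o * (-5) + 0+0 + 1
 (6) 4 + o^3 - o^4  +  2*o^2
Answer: 1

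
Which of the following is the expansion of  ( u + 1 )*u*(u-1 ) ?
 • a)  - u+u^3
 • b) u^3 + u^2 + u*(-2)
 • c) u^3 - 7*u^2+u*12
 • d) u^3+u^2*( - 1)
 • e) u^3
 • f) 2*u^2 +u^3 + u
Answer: a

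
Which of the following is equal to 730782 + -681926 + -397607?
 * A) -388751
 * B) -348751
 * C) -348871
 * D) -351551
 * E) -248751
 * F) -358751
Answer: B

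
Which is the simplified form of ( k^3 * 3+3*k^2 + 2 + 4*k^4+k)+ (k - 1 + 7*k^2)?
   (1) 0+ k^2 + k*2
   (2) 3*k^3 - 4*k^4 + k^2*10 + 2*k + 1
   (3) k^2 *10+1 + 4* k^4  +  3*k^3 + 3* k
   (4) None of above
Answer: 4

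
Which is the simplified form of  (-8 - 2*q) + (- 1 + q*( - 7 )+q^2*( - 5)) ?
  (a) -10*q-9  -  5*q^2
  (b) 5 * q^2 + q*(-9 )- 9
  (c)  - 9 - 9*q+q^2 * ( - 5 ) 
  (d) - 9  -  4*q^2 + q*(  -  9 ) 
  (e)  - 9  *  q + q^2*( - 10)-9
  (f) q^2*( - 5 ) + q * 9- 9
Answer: c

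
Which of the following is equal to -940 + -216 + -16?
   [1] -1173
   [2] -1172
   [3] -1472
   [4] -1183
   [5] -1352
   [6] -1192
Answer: 2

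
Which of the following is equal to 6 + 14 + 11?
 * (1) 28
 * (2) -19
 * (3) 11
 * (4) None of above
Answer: 4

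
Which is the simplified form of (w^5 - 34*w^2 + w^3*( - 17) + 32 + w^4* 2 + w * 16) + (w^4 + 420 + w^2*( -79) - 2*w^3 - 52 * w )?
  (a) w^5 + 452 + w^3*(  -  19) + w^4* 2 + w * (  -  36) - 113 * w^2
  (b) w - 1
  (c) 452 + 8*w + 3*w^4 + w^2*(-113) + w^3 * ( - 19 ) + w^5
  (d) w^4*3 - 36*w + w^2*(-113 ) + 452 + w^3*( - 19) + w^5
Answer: d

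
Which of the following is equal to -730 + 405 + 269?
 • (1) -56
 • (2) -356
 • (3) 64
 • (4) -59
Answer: 1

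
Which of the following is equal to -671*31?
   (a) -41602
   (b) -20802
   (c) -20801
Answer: c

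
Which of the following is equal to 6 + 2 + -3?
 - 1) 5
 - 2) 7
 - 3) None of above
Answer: 1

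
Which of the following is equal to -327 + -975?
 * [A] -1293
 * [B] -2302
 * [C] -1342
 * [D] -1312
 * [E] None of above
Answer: E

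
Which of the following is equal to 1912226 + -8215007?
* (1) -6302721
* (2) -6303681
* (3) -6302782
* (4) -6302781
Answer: 4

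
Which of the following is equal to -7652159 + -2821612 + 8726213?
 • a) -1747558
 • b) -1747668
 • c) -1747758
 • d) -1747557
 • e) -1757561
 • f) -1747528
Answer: a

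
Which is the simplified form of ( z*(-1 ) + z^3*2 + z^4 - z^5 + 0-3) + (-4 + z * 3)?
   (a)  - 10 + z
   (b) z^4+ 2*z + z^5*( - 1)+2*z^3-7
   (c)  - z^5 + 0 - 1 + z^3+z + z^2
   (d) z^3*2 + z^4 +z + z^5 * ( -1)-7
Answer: b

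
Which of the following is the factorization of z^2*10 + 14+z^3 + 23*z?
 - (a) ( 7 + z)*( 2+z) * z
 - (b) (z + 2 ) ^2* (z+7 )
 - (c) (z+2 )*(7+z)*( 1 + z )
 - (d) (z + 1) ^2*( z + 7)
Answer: c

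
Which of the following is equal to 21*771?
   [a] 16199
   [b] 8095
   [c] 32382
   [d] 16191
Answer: d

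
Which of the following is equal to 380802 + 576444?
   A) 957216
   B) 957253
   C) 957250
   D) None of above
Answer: D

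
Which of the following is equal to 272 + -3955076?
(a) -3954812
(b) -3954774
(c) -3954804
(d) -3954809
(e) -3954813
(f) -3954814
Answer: c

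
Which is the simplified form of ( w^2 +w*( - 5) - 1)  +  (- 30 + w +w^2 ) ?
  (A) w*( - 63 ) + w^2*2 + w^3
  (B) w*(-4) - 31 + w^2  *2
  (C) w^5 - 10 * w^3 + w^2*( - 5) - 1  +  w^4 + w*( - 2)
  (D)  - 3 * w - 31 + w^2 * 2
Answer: B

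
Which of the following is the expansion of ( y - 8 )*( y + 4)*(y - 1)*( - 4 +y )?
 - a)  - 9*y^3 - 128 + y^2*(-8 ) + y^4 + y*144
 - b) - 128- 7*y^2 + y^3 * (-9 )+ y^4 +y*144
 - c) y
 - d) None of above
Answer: a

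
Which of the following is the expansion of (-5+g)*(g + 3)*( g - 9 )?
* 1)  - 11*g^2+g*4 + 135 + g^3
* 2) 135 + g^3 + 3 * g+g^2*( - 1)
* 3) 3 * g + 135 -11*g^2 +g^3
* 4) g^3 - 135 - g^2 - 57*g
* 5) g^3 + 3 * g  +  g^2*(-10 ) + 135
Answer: 3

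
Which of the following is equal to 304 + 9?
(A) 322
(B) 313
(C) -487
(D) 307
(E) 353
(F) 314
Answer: B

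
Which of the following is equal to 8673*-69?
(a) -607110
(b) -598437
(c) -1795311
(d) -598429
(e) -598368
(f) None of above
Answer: b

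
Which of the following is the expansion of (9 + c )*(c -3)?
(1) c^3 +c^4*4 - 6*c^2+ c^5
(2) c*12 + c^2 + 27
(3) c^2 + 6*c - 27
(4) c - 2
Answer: 3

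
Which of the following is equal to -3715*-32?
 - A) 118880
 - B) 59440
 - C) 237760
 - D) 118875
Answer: A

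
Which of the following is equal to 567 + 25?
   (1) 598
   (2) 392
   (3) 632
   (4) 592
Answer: 4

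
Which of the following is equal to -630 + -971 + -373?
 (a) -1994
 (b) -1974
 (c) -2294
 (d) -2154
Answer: b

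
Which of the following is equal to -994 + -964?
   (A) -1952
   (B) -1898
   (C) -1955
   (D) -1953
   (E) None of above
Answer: E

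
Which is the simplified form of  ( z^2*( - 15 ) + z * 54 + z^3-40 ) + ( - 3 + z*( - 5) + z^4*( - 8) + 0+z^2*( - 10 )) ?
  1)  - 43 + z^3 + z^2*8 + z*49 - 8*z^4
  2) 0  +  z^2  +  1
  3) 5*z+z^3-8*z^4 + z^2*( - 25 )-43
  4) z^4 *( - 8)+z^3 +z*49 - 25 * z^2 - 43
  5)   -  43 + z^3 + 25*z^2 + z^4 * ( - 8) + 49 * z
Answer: 4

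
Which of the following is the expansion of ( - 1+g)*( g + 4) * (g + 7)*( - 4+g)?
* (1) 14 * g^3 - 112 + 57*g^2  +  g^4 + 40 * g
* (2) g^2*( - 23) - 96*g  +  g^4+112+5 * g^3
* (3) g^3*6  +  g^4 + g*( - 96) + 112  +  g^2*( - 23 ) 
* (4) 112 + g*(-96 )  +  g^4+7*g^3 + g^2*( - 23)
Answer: 3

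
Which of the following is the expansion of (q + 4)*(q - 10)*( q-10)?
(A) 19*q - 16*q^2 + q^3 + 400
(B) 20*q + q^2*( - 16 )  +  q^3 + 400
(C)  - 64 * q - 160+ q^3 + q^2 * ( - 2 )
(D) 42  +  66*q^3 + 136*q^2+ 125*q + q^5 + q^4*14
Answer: B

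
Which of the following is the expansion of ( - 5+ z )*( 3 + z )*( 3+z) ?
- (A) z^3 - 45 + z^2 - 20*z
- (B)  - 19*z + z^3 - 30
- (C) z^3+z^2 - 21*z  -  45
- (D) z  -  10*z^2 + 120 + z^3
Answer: C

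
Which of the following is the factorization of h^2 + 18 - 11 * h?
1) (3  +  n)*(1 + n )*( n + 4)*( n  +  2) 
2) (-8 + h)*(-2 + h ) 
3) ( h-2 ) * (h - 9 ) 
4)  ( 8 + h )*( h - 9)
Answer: 3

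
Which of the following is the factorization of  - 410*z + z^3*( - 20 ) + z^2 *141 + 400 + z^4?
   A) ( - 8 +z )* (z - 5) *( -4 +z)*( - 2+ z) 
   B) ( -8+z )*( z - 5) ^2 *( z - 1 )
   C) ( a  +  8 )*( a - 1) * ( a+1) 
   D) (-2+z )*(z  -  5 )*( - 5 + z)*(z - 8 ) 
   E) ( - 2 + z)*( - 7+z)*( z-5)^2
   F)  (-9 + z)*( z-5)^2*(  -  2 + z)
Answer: D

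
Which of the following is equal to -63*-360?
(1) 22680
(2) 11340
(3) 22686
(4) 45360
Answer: 1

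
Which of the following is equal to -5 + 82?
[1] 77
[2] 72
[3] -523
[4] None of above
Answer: 1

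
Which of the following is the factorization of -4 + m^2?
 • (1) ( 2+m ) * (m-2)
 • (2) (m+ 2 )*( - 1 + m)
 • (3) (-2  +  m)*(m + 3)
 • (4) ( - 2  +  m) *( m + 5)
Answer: 1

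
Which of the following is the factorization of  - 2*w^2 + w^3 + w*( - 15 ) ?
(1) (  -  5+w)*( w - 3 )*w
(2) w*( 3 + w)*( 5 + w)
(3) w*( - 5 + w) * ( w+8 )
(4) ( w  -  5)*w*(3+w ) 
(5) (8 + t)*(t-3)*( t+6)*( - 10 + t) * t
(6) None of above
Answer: 4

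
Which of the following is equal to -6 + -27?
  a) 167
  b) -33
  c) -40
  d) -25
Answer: b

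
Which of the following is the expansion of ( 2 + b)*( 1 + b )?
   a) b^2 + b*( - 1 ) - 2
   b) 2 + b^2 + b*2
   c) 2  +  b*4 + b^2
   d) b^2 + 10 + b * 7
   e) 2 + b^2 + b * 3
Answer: e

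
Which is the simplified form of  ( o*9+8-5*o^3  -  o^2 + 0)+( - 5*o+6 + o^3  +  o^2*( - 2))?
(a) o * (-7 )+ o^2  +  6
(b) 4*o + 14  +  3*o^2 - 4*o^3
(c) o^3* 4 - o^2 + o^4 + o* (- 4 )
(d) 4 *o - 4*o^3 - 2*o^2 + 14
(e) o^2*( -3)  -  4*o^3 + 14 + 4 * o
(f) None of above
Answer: e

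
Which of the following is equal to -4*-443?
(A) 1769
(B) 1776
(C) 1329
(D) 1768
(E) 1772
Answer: E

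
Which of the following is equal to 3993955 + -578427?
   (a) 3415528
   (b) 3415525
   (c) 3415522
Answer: a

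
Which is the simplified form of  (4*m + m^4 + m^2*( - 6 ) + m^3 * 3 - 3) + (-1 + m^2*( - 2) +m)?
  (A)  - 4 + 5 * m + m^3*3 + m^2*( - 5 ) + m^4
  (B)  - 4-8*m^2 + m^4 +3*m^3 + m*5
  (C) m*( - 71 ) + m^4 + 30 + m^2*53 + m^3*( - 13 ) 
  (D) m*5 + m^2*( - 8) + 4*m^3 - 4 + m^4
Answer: B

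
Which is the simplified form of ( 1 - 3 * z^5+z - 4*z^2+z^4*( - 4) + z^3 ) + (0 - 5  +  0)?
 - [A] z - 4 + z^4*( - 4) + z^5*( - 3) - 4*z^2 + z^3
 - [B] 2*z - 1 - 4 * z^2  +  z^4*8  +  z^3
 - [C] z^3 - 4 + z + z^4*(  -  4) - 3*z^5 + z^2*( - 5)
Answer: A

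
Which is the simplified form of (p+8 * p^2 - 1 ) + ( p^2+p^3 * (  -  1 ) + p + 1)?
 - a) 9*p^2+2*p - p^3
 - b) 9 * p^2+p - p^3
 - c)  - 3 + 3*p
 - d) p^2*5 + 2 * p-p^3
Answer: a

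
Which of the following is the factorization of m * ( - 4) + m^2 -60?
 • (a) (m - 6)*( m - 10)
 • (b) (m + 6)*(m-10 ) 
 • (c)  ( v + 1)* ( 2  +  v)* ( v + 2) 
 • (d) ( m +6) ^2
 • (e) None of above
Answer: b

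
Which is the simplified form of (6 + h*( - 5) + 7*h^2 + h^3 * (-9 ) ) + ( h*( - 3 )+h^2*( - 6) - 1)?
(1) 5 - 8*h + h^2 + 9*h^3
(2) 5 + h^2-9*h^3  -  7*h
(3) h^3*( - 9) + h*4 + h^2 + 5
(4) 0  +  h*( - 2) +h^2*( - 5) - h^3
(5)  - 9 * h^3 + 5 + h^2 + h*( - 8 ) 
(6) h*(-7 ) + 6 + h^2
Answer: 5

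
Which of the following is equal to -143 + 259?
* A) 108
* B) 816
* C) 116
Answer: C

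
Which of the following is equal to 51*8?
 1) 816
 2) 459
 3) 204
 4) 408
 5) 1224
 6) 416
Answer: 4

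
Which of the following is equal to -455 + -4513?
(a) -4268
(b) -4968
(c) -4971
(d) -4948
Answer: b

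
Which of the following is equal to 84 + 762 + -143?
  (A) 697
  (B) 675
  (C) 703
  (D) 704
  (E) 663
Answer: C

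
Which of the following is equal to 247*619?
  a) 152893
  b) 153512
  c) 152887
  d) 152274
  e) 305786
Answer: a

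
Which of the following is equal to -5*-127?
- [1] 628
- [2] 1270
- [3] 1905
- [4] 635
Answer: 4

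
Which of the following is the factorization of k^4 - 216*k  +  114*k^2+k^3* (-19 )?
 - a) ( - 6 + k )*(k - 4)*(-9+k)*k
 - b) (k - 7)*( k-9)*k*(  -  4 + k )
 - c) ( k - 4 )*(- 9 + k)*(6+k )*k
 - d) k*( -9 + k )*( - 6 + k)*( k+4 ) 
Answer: a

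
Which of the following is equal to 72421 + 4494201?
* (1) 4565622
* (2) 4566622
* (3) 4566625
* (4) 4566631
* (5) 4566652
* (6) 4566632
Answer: 2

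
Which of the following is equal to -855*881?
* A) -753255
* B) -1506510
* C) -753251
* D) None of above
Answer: A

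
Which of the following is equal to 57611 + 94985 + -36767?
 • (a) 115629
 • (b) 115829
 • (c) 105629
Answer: b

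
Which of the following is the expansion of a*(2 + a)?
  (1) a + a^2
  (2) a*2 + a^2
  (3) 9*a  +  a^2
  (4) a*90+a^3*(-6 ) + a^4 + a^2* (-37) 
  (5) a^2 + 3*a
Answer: 2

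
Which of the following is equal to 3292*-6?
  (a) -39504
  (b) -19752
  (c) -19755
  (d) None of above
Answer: b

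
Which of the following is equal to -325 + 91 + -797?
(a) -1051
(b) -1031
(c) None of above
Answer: b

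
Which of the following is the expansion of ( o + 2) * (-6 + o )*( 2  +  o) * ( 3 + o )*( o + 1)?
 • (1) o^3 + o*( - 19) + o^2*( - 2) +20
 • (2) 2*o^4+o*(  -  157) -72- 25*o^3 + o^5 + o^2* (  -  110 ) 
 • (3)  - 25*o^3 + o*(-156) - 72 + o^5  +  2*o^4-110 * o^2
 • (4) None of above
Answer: 3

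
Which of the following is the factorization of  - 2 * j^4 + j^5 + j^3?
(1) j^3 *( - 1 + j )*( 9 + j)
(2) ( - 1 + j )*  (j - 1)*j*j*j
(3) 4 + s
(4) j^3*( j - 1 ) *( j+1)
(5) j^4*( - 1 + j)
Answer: 2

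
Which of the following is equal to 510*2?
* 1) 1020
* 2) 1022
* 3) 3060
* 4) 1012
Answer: 1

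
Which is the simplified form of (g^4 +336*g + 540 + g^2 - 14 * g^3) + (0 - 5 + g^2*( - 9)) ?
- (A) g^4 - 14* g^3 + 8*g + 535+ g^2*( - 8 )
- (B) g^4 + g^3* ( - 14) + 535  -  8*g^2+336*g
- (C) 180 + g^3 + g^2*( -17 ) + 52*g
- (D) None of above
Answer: B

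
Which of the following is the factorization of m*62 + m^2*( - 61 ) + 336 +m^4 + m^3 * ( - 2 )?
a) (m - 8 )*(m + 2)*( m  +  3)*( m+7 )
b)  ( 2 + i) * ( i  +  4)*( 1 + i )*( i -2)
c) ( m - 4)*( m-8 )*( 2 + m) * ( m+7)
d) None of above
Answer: d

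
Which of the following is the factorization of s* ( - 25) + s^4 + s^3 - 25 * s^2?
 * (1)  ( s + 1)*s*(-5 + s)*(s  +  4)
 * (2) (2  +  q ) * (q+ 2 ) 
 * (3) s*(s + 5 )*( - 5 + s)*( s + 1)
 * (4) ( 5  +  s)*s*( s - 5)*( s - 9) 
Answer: 3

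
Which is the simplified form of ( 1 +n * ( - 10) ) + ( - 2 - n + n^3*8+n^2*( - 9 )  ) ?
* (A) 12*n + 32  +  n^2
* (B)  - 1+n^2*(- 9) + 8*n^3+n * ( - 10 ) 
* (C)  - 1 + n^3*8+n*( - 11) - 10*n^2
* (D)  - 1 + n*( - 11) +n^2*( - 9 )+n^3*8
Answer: D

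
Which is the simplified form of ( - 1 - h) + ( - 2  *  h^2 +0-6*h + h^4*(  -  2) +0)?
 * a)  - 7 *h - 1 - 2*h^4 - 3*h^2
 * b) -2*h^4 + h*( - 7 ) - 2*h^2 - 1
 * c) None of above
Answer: b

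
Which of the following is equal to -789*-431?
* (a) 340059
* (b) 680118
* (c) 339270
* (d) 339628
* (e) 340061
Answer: a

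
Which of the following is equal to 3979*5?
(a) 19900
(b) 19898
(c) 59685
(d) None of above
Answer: d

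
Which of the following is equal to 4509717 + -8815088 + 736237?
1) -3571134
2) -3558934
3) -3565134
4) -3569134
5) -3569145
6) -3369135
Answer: 4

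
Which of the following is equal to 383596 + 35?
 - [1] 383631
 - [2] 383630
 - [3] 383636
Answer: 1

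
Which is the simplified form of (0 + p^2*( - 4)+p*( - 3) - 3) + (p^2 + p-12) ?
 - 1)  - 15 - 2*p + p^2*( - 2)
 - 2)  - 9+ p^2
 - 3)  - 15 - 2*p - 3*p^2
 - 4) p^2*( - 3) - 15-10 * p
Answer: 3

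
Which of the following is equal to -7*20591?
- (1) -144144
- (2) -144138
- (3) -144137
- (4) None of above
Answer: 3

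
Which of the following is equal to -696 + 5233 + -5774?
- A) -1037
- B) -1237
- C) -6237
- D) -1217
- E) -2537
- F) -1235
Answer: B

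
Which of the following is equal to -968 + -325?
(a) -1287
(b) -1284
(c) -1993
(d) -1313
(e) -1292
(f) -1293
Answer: f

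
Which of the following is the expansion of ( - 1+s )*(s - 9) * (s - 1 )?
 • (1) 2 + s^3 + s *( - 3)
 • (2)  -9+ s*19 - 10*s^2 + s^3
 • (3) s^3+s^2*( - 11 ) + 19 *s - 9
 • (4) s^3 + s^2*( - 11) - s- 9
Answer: 3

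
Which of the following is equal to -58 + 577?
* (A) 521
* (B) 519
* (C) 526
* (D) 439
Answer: B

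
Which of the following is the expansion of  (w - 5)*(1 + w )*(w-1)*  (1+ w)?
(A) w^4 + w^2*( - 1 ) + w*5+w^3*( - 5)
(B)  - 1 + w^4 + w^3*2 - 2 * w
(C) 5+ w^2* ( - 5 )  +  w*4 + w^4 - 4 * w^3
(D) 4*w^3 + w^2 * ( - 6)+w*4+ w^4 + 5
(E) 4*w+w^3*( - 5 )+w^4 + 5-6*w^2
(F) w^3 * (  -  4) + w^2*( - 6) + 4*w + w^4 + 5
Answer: F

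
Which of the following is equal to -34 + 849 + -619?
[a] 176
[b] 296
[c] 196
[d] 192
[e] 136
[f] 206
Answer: c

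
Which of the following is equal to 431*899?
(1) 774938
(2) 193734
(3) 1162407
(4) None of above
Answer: 4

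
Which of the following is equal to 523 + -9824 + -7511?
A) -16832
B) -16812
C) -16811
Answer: B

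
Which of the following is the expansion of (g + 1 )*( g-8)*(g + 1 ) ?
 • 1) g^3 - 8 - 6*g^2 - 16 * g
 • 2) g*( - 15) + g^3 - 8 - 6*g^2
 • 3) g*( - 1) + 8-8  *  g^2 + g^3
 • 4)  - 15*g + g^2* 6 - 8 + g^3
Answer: 2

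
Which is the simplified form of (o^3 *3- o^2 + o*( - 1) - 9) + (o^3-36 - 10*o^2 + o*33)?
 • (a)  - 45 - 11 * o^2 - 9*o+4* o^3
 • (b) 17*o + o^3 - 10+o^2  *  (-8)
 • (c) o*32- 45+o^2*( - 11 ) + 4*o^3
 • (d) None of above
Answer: c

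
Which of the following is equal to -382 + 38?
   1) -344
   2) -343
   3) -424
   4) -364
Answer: 1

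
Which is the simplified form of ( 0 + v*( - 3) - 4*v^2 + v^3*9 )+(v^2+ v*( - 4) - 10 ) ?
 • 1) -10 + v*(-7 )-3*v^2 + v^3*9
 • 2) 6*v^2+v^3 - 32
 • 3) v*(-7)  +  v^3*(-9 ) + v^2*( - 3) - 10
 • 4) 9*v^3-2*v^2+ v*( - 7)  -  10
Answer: 1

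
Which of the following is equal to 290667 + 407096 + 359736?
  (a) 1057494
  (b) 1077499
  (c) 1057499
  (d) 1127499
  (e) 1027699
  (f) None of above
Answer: c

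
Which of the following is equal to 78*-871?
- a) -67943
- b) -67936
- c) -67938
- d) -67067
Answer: c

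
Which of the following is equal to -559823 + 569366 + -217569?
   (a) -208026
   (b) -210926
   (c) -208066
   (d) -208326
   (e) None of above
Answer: a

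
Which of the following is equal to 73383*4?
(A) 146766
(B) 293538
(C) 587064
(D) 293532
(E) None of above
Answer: D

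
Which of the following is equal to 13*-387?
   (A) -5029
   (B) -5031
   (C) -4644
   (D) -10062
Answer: B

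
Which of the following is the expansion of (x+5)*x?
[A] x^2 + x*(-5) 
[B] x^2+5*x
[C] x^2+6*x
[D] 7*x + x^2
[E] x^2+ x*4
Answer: B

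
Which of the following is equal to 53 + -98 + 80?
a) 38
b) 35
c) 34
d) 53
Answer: b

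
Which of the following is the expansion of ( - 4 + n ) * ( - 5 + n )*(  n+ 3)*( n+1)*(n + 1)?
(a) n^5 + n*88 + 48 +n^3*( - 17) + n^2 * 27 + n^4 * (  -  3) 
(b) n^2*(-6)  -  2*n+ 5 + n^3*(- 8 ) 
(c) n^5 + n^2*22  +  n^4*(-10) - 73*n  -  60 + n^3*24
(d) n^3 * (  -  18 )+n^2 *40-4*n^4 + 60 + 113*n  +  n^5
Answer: d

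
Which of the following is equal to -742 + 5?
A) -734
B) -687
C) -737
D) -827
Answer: C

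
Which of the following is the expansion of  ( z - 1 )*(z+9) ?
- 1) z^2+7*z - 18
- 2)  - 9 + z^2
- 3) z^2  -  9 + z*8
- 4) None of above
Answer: 3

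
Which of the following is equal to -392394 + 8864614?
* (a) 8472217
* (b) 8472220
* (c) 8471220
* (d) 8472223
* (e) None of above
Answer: b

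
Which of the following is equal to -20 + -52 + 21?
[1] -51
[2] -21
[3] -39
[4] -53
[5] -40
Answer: 1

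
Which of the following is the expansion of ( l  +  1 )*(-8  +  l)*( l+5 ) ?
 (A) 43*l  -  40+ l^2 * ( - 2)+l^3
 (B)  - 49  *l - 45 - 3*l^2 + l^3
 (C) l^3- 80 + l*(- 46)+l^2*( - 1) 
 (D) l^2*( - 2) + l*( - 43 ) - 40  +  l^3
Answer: D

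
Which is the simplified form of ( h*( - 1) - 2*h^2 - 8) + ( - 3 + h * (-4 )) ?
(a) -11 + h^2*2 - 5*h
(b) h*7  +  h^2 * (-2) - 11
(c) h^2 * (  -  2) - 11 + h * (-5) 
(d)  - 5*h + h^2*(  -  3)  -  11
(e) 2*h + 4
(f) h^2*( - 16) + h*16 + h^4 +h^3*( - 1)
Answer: c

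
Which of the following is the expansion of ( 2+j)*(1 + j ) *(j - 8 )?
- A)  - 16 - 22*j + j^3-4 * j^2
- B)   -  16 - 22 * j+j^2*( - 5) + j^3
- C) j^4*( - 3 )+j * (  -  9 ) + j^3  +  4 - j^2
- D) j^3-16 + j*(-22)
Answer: B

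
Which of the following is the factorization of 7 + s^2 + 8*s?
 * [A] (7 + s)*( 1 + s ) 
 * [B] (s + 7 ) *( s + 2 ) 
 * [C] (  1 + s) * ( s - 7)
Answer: A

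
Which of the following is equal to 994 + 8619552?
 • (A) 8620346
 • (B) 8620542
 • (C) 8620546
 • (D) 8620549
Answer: C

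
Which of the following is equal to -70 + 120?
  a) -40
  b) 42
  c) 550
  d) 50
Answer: d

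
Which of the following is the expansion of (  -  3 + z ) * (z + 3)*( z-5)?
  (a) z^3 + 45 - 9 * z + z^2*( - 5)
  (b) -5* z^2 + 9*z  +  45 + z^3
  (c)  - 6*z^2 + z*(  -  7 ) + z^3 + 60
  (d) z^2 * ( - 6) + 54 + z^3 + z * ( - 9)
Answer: a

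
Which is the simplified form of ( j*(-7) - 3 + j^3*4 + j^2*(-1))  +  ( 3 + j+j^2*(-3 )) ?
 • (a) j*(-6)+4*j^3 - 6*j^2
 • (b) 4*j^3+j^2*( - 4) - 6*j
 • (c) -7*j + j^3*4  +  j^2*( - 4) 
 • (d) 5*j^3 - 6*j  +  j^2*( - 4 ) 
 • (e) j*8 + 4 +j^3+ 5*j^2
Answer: b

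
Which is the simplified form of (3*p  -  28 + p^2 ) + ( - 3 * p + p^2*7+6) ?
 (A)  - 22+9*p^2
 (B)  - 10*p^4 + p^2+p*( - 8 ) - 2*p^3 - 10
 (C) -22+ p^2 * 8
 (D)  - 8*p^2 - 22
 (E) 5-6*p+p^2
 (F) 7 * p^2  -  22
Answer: C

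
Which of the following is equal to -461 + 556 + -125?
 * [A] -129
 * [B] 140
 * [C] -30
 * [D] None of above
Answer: C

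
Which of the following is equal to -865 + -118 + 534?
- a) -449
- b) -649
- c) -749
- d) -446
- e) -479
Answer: a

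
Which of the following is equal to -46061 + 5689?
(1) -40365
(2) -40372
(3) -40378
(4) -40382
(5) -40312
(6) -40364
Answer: 2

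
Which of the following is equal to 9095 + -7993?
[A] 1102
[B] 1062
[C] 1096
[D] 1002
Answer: A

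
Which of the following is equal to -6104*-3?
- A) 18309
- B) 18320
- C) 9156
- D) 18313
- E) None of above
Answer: E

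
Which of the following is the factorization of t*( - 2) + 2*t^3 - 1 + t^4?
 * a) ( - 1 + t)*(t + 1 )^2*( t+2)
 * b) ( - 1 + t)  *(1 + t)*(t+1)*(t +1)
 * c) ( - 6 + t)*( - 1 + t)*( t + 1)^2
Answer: b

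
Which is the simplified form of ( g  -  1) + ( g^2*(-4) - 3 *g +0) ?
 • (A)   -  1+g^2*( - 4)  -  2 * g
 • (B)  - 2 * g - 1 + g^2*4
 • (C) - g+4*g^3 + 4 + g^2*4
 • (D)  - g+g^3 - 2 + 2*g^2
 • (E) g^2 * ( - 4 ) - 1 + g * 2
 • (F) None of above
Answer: A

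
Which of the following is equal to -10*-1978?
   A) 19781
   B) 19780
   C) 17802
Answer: B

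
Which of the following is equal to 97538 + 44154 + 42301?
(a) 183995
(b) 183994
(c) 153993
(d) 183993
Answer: d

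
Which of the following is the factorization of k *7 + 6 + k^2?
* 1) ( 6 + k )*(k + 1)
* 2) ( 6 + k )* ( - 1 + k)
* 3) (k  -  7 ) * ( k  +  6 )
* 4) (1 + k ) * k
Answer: 1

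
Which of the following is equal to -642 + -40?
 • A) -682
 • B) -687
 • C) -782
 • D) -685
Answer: A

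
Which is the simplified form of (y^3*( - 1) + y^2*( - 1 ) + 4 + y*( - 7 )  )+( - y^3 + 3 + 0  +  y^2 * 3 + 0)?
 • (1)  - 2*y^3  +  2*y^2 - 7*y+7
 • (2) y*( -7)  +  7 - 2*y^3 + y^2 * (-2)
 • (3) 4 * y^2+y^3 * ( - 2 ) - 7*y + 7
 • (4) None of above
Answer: 1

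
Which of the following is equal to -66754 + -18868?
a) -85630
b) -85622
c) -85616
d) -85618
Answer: b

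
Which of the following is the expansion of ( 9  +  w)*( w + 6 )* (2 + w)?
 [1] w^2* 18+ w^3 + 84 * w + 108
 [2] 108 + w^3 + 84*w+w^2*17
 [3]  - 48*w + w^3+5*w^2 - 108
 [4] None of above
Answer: 2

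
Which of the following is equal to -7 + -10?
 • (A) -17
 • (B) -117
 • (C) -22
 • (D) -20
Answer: A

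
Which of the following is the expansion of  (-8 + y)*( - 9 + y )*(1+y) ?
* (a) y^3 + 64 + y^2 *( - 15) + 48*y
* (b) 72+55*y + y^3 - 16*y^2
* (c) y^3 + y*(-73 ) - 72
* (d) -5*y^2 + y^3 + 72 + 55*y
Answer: b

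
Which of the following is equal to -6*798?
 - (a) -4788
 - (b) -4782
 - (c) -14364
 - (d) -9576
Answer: a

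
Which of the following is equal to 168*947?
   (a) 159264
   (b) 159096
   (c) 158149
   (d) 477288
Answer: b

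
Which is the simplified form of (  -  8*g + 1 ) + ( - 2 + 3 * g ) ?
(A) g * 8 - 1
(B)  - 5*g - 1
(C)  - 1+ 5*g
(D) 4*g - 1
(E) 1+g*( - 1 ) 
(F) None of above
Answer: B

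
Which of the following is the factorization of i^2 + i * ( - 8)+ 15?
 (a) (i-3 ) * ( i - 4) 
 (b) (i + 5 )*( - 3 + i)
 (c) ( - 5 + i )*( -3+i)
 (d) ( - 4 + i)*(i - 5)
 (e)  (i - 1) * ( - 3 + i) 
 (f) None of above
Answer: c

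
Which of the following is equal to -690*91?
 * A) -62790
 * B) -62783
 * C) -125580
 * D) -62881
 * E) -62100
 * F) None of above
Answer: A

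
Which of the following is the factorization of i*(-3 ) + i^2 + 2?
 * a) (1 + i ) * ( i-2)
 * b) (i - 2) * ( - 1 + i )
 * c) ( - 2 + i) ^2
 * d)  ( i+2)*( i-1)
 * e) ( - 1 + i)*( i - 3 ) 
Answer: b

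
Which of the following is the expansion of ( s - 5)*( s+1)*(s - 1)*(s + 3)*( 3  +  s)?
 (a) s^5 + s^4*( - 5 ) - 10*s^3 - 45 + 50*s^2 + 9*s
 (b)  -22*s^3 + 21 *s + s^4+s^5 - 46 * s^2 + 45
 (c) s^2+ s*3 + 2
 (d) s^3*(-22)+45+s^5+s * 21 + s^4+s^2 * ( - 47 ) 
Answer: b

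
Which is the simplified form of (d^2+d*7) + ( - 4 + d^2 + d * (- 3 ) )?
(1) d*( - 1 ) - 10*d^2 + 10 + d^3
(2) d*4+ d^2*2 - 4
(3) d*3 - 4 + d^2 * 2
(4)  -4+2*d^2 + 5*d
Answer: 2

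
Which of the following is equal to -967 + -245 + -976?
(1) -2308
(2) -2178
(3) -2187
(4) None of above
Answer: 4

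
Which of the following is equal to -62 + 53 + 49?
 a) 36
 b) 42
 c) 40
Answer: c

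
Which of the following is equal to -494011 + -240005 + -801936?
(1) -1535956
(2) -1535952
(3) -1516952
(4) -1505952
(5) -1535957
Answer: 2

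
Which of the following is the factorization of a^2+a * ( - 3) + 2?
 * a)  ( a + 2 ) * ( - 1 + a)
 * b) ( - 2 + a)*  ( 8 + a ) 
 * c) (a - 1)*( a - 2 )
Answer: c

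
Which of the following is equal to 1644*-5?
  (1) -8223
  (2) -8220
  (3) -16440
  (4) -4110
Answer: 2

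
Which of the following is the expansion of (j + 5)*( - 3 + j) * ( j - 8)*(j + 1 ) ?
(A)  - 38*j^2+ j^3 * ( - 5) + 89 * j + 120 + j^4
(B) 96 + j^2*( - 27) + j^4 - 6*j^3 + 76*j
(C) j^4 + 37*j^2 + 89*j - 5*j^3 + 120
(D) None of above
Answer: D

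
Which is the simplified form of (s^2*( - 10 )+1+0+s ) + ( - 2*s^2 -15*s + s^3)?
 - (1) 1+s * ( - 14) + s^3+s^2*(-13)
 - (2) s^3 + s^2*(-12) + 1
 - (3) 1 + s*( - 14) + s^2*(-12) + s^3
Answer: 3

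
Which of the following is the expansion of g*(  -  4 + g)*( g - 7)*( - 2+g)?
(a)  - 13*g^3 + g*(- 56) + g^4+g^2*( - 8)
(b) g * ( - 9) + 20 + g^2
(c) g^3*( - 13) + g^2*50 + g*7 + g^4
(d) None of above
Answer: d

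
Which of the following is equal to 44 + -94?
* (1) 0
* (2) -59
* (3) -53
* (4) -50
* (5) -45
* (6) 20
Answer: 4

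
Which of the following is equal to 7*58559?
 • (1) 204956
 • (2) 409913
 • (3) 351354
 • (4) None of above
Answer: 2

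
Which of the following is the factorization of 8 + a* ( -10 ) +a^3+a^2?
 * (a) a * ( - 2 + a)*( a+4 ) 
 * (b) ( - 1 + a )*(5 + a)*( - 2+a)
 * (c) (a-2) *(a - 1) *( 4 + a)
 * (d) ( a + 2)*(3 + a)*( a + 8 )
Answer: c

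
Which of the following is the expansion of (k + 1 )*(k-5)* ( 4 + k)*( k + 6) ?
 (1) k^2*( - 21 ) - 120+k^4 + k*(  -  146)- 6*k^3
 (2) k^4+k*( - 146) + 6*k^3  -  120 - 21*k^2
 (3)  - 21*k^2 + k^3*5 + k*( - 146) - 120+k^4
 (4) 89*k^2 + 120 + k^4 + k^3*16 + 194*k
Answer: 2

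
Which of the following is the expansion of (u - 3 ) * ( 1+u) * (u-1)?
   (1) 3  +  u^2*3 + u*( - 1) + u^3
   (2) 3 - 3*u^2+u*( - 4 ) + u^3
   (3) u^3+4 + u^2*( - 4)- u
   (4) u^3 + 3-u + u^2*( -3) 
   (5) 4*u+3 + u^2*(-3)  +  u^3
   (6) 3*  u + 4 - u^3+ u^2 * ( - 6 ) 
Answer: 4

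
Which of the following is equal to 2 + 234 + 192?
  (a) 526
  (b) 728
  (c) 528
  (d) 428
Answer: d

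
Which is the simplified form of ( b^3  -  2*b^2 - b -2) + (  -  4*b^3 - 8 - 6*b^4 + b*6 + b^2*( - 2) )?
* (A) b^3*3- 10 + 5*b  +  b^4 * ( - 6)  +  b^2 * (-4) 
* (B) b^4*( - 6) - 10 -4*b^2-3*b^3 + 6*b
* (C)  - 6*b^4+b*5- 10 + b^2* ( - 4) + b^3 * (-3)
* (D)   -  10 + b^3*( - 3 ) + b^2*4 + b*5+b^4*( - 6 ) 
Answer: C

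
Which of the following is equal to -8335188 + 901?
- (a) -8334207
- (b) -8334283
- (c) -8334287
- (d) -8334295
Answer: c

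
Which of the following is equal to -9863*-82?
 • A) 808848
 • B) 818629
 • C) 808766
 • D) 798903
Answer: C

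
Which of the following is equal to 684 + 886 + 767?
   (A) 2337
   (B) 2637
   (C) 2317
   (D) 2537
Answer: A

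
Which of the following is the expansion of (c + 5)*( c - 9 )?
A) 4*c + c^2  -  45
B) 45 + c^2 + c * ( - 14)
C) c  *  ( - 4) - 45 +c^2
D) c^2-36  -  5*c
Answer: C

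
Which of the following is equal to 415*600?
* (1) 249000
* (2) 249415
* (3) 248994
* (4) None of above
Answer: 1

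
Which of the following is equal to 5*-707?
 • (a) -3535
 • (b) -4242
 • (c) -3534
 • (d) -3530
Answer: a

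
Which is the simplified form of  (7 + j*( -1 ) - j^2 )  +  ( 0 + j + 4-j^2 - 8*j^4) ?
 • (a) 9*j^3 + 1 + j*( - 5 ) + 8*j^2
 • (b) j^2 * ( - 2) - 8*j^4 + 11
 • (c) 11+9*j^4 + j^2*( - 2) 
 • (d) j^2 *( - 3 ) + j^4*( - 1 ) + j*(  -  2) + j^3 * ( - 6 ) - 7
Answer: b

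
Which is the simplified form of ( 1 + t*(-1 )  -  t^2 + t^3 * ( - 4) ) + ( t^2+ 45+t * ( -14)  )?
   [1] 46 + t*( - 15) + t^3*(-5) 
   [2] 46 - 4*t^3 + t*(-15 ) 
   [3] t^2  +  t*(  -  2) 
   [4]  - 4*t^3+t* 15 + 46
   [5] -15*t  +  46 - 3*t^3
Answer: 2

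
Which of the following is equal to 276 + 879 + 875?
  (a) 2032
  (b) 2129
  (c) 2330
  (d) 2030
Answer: d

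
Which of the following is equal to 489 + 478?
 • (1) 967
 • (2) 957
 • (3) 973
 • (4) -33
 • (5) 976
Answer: 1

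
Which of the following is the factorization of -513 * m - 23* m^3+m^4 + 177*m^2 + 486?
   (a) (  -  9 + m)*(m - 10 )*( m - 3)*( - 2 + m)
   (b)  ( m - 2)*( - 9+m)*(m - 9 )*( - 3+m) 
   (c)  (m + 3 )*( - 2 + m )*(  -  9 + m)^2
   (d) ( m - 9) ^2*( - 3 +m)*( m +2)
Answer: b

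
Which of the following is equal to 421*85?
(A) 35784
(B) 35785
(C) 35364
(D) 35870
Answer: B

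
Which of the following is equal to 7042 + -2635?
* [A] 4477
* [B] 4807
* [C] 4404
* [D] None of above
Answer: D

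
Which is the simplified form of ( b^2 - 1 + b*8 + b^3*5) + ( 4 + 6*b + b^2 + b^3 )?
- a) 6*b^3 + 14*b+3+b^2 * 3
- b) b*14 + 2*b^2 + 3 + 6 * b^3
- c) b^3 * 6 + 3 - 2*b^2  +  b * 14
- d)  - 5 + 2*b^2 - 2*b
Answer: b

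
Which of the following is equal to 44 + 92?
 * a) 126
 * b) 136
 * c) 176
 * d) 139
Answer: b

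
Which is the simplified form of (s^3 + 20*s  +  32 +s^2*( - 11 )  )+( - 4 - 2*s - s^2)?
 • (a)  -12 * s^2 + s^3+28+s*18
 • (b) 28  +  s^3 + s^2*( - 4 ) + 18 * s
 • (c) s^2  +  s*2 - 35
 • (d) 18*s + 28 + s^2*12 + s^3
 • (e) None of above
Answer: a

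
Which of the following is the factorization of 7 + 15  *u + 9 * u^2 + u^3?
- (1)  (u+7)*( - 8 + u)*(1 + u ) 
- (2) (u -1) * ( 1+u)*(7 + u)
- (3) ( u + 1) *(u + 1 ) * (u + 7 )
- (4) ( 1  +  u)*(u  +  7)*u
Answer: 3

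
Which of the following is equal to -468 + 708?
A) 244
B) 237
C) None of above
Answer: C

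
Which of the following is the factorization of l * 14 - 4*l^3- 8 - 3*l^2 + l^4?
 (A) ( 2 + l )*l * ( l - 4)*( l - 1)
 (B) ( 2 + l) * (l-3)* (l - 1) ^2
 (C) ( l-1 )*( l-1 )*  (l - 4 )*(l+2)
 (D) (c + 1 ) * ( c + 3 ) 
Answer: C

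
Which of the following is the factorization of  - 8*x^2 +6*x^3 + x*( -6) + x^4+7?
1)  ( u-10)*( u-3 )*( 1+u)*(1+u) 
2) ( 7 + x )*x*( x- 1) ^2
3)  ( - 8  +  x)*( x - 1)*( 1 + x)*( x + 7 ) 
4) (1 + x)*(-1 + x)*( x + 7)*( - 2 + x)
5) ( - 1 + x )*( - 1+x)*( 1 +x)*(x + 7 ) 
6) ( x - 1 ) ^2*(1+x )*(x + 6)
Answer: 5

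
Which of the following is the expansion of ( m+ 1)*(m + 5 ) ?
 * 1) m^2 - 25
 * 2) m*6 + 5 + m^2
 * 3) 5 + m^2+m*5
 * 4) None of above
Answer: 2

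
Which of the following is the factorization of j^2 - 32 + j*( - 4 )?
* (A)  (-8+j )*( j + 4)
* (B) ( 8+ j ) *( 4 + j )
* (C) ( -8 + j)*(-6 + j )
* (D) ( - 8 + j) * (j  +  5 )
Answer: A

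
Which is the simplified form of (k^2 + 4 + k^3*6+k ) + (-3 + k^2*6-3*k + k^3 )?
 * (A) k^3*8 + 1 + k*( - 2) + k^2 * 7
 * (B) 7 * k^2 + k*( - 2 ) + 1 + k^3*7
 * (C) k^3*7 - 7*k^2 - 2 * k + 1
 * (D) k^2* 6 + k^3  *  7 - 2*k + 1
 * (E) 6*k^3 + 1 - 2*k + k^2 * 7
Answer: B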